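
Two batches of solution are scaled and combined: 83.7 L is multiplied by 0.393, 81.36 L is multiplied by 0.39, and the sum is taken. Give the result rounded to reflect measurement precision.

83.7 × 0.393 = 32.8941 → 32.9 L (3 s.f., last digit at the 10^-1 place).
81.36 × 0.39 = 31.7304 → 32 L (2 s.f., last digit at the 10^0 place).
Sum: 64.6245 L; keep the coarser place, 10^0.
Result: 65 L.

65 L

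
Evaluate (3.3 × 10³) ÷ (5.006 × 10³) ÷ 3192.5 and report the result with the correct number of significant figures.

(3.3 × 10³) ÷ (5.006 × 10³) ÷ 3192.5 = 0.000206486749964…
Multiplication/division keeps the fewest significant figures: 3.3 × 10³ → 2 s.f., 5.006 × 10³ → 4 s.f., 3192.5 → 5 s.f.; limit is 2.
Rounded to 2 significant figures: 2.1 × 10⁻⁴.

2.1 × 10⁻⁴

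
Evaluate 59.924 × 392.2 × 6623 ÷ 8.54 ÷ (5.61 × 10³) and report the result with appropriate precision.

59.924 × 392.2 × 6623 ÷ 8.54 ÷ (5.61 × 10³) = 3248.94536175…
Multiplication/division keeps the fewest significant figures: 59.924 → 5 s.f., 392.2 → 4 s.f., 6623 → 4 s.f., 8.54 → 3 s.f., 5.61 × 10³ → 3 s.f.; limit is 3.
Rounded to 3 significant figures: 3.25 × 10³.

3.25 × 10³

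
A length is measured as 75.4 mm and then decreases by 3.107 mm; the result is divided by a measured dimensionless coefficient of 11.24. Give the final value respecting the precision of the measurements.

75.4 mm − 3.107 mm = 72.293 mm; the difference is limited to 1 decimal place (3 s.f.).
Carrying full precision, 72.293 ÷ 11.24 = 6.43176156584… mm; 11.24 has 4 s.f., so the result keeps min(3, 4) = 3 s.f.
Rounded to 3 significant figures: 6.43 mm.

6.43 mm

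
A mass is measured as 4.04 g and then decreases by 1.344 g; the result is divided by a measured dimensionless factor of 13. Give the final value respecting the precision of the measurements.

4.04 g − 1.344 g = 2.696 g; the difference is limited to 2 decimal places (3 s.f.).
Carrying full precision, 2.696 ÷ 13 = 0.207384615385… g; 13 has 2 s.f., so the result keeps min(3, 2) = 2 s.f.
Rounded to 2 significant figures: 0.21 g.

0.21 g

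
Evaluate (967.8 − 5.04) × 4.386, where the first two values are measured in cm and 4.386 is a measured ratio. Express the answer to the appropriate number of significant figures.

4223 cm

967.8 cm − 5.04 cm = 962.76 cm; the difference is limited to 1 decimal place (4 s.f.).
Carrying full precision, 962.76 × 4.386 = 4222.66536 cm; 4.386 has 4 s.f., so the result keeps min(4, 4) = 4 s.f.
Rounded to 4 significant figures: 4223 cm.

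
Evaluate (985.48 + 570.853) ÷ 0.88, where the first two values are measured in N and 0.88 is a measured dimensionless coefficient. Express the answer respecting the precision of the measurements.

1.8 × 10³ N

985.48 N + 570.853 N = 1556.333 N; the sum is limited to 2 decimal places (6 s.f.).
Carrying full precision, 1556.333 ÷ 0.88 = 1768.56022727… N; 0.88 has 2 s.f., so the result keeps min(6, 2) = 2 s.f.
Rounded to 2 significant figures: 1.8 × 10³ N.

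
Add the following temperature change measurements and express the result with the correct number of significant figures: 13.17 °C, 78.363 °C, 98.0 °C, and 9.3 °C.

13.17 °C + 78.363 °C + 98.0 °C + 9.3 °C = 198.833 °C.
Addition/subtraction keeps the fewest decimal places: 13.17 → 2 decimal places, 78.363 → 3 decimal places, 98.0 → 1 decimal place, 9.3 → 1 decimal place; limit is 1.
Rounded to 1 decimal place: 198.8 °C.

198.8 °C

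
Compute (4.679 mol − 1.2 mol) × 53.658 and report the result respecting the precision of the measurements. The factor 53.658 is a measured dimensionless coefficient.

4.679 mol − 1.2 mol = 3.479 mol; the difference is limited to 1 decimal place (2 s.f.).
Carrying full precision, 3.479 × 53.658 = 186.676182 mol; 53.658 has 5 s.f., so the result keeps min(2, 5) = 2 s.f.
Rounded to 2 significant figures: 1.9 × 10² mol.

1.9 × 10² mol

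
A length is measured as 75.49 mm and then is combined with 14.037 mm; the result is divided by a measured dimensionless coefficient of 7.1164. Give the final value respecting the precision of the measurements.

75.49 mm + 14.037 mm = 89.527 mm; the sum is limited to 2 decimal places (4 s.f.).
Carrying full precision, 89.527 ÷ 7.1164 = 12.5803777191… mm; 7.1164 has 5 s.f., so the result keeps min(4, 5) = 4 s.f.
Rounded to 4 significant figures: 12.58 mm.

12.58 mm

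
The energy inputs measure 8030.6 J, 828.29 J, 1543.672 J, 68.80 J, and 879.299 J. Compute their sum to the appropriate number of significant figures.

11350.7 J

8030.6 J + 828.29 J + 1543.672 J + 68.80 J + 879.299 J = 11350.661 J.
Addition/subtraction keeps the fewest decimal places: 8030.6 → 1 decimal place, 828.29 → 2 decimal places, 1543.672 → 3 decimal places, 68.80 → 2 decimal places, 879.299 → 3 decimal places; limit is 1.
Rounded to 1 decimal place: 11350.7 J.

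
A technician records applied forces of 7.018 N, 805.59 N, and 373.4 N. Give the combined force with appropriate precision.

7.018 N + 805.59 N + 373.4 N = 1186.008 N.
Addition/subtraction keeps the fewest decimal places: 7.018 → 3 decimal places, 805.59 → 2 decimal places, 373.4 → 1 decimal place; limit is 1.
Rounded to 1 decimal place: 1186.0 N.

1186.0 N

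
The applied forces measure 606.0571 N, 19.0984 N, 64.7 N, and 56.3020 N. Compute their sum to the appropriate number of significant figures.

606.0571 N + 19.0984 N + 64.7 N + 56.3020 N = 746.1575 N.
Addition/subtraction keeps the fewest decimal places: 606.0571 → 4 decimal places, 19.0984 → 4 decimal places, 64.7 → 1 decimal place, 56.3020 → 4 decimal places; limit is 1.
Rounded to 1 decimal place: 746.2 N.

746.2 N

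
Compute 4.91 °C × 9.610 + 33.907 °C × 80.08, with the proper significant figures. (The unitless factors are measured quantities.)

2.762 × 10³ °C

4.91 × 9.610 = 47.1851 → 47.2 °C (3 s.f., last digit at the 10^-1 place).
33.907 × 80.08 = 2715.27256 → 2715 °C (4 s.f., last digit at the 10^0 place).
Sum: 2762.45766 °C; keep the coarser place, 10^0.
Result: 2.762 × 10³ °C.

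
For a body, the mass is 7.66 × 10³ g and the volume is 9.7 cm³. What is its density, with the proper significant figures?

7.9 × 10² g/cm³

density = 7.66 × 10³ g ÷ 9.7 cm³ = 789.690721649… g/cm³.
7.66 × 10³ has 3 significant figures; 9.7 has 2.
Division/multiplication keeps the fewest: 2 significant figures.
Rounded: 7.9 × 10² g/cm³.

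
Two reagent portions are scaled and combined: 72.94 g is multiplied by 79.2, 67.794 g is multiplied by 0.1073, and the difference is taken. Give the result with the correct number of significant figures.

72.94 × 79.2 = 5776.848 → 5.78 × 10³ g (3 s.f., last digit at the 10^1 place).
67.794 × 0.1073 = 7.2742962 → 7.274 g (4 s.f., last digit at the 10^-3 place).
Difference: 5769.5737038 g; keep the coarser place, 10^1.
Result: 5.77 × 10³ g.

5.77 × 10³ g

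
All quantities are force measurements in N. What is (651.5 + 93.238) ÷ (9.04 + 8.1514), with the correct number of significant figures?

651.5 + 93.238 = 744.738, limited to 1 d.p. → 4 s.f.; 9.04 + 8.1514 = 17.1914, limited to 2 d.p. → 4 s.f.
Carrying full precision, 744.738 ÷ 17.1914 = 43.3203811208…; keep min(4, 4) = 4 s.f.
Rounded to 4 significant figures: 43.32.

43.32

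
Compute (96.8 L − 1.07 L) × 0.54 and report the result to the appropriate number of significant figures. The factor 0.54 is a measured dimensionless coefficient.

96.8 L − 1.07 L = 95.73 L; the difference is limited to 1 decimal place (3 s.f.).
Carrying full precision, 95.73 × 0.54 = 51.6942 L; 0.54 has 2 s.f., so the result keeps min(3, 2) = 2 s.f.
Rounded to 2 significant figures: 52 L.

52 L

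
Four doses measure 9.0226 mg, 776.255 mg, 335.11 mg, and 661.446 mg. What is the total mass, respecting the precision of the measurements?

9.0226 mg + 776.255 mg + 335.11 mg + 661.446 mg = 1781.8336 mg.
Addition/subtraction keeps the fewest decimal places: 9.0226 → 4 decimal places, 776.255 → 3 decimal places, 335.11 → 2 decimal places, 661.446 → 3 decimal places; limit is 2.
Rounded to 2 decimal places: 1781.83 mg.

1781.83 mg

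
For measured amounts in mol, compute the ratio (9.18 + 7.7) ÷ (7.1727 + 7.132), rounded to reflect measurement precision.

9.18 + 7.7 = 16.88, limited to 1 d.p. → 3 s.f.; 7.1727 + 7.132 = 14.3047, limited to 3 d.p. → 5 s.f.
Carrying full precision, 16.88 ÷ 14.3047 = 1.18003173782…; keep min(3, 5) = 3 s.f.
Rounded to 3 significant figures: 1.18.

1.18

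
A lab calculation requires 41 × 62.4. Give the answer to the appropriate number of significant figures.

2.6 × 10^3

41 × 62.4 = 2558.4
Multiplication/division keeps the fewest significant figures: 41 → 2 s.f., 62.4 → 3 s.f.; limit is 2.
Rounded to 2 significant figures: 2.6 × 10^3.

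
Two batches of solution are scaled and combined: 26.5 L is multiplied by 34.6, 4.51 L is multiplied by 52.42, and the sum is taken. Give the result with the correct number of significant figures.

1153 L

26.5 × 34.6 = 916.9 → 917 L (3 s.f., last digit at the 10^0 place).
4.51 × 52.42 = 236.4142 → 236 L (3 s.f., last digit at the 10^0 place).
Sum: 1153.3142 L; keep the coarser place, 10^0.
Result: 1153 L.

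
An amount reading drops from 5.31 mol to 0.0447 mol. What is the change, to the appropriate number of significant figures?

5.31 mol − 0.0447 mol = 5.2653 mol.
Addition/subtraction keeps the fewest decimal places: 5.31 → 2 decimal places, 0.0447 → 4 decimal places; limit is 2.
Rounded to 2 decimal places: 5.27 mol.

5.27 mol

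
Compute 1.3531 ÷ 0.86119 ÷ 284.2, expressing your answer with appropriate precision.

1.3531 ÷ 0.86119 ÷ 284.2 = 0.00552849399533…
Multiplication/division keeps the fewest significant figures: 1.3531 → 5 s.f., 0.86119 → 5 s.f., 284.2 → 4 s.f.; limit is 4.
Rounded to 4 significant figures: 0.005528.

0.005528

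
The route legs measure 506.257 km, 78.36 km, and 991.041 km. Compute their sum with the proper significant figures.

1.57566 × 10^3 km

506.257 km + 78.36 km + 991.041 km = 1575.658 km.
Addition/subtraction keeps the fewest decimal places: 506.257 → 3 decimal places, 78.36 → 2 decimal places, 991.041 → 3 decimal places; limit is 2.
Rounded to 2 decimal places: 1.57566 × 10^3 km.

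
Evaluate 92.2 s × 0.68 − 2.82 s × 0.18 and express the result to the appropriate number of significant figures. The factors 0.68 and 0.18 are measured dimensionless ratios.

62 s

92.2 × 0.68 = 62.696 → 63 s (2 s.f., last digit at the 10^0 place).
2.82 × 0.18 = 0.5076 → 0.51 s (2 s.f., last digit at the 10^-2 place).
Difference: 62.1884 s; keep the coarser place, 10^0.
Result: 62 s.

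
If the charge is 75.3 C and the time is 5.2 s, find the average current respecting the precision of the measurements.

14 A

average current = 75.3 C ÷ 5.2 s = 14.4807692308… A.
75.3 has 3 significant figures; 5.2 has 2.
Division/multiplication keeps the fewest: 2 significant figures.
Rounded: 14 A.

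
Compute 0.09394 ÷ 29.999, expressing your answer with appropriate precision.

0.003131

0.09394 ÷ 29.999 = 0.00313143771459…
Multiplication/division keeps the fewest significant figures: 0.09394 → 4 s.f., 29.999 → 5 s.f.; limit is 4.
Rounded to 4 significant figures: 0.003131.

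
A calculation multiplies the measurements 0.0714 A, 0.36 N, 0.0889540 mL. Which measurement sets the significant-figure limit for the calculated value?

0.0714 A → 3 s.f.; 0.36 N → 2 s.f.; 0.0889540 mL → 6 s.f.
The fewest is 2 significant figures, from 0.36 N.

0.36 N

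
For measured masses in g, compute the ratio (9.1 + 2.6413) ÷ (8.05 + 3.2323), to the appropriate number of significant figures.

9.1 + 2.6413 = 11.7413, limited to 1 d.p. → 3 s.f.; 8.05 + 3.2323 = 11.2823, limited to 2 d.p. → 4 s.f.
Carrying full precision, 11.7413 ÷ 11.2823 = 1.04068319403…; keep min(3, 4) = 3 s.f.
Rounded to 3 significant figures: 1.04.

1.04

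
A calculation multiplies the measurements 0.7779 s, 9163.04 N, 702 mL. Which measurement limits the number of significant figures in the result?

0.7779 s → 4 s.f.; 9163.04 N → 6 s.f.; 702 mL → 3 s.f.
The fewest is 3 significant figures, from 702 mL.

702 mL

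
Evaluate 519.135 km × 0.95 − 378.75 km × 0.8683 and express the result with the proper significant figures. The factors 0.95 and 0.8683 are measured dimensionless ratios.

1.6 × 10^2 km

519.135 × 0.95 = 493.17825 → 4.9 × 10^2 km (2 s.f., last digit at the 10^1 place).
378.75 × 0.8683 = 328.868625 → 328.9 km (4 s.f., last digit at the 10^-1 place).
Difference: 164.309625 km; keep the coarser place, 10^1.
Result: 1.6 × 10^2 km.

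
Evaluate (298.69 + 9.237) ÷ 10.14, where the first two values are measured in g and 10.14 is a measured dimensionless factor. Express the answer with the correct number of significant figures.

30.37 g

298.69 g + 9.237 g = 307.927 g; the sum is limited to 2 decimal places (5 s.f.).
Carrying full precision, 307.927 ÷ 10.14 = 30.3675542406… g; 10.14 has 4 s.f., so the result keeps min(5, 4) = 4 s.f.
Rounded to 4 significant figures: 30.37 g.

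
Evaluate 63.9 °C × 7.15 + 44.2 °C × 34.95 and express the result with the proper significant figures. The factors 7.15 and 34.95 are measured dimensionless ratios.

63.9 × 7.15 = 456.885 → 457 °C (3 s.f., last digit at the 10^0 place).
44.2 × 34.95 = 1544.79 → 1.54 × 10³ °C (3 s.f., last digit at the 10^1 place).
Sum: 2001.675 °C; keep the coarser place, 10^1.
Result: 2.00 × 10³ °C.

2.00 × 10³ °C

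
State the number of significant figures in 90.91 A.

4

90.91: zeros between nonzero digits are significant.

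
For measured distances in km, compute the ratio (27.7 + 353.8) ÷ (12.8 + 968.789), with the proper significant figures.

0.3887

27.7 + 353.8 = 381.5, limited to 1 d.p. → 4 s.f.; 12.8 + 968.789 = 981.589, limited to 1 d.p. → 4 s.f.
Carrying full precision, 381.5 ÷ 981.589 = 0.388655537093…; keep min(4, 4) = 4 s.f.
Rounded to 4 significant figures: 0.3887.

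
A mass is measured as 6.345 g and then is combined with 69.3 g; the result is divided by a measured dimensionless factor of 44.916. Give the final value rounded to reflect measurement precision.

6.345 g + 69.3 g = 75.645 g; the sum is limited to 1 decimal place (3 s.f.).
Carrying full precision, 75.645 ÷ 44.916 = 1.68414373497… g; 44.916 has 5 s.f., so the result keeps min(3, 5) = 3 s.f.
Rounded to 3 significant figures: 1.68 g.

1.68 g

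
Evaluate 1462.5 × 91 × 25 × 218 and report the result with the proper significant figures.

1462.5 × 91 × 25 × 218 = 725326875
Multiplication/division keeps the fewest significant figures: 1462.5 → 5 s.f., 91 → 2 s.f., 25 → 2 s.f., 218 → 3 s.f.; limit is 2.
Rounded to 2 significant figures: 7.3 × 10^8.

7.3 × 10^8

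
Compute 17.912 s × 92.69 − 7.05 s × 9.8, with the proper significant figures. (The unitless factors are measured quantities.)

17.912 × 92.69 = 1660.26328 → 1.660 × 10^3 s (4 s.f., last digit at the 10^0 place).
7.05 × 9.8 = 69.09 → 69 s (2 s.f., last digit at the 10^0 place).
Difference: 1591.17328 s; keep the coarser place, 10^0.
Result: 1.591 × 10^3 s.

1.591 × 10^3 s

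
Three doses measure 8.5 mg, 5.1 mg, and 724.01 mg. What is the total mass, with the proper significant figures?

737.6 mg

8.5 mg + 5.1 mg + 724.01 mg = 737.61 mg.
Addition/subtraction keeps the fewest decimal places: 8.5 → 1 decimal place, 5.1 → 1 decimal place, 724.01 → 2 decimal places; limit is 1.
Rounded to 1 decimal place: 737.6 mg.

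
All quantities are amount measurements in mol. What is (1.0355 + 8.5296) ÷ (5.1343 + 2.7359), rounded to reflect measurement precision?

1.0355 + 8.5296 = 9.5651, limited to 4 d.p. → 5 s.f.; 5.1343 + 2.7359 = 7.8702, limited to 4 d.p. → 5 s.f.
Carrying full precision, 9.5651 ÷ 7.8702 = 1.21535666184…; keep min(5, 5) = 5 s.f.
Rounded to 5 significant figures: 1.2154.

1.2154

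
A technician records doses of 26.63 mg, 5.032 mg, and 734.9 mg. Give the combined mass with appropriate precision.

26.63 mg + 5.032 mg + 734.9 mg = 766.562 mg.
Addition/subtraction keeps the fewest decimal places: 26.63 → 2 decimal places, 5.032 → 3 decimal places, 734.9 → 1 decimal place; limit is 1.
Rounded to 1 decimal place: 766.6 mg.

766.6 mg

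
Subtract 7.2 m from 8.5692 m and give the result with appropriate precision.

8.5692 m − 7.2 m = 1.3692 m.
Addition/subtraction keeps the fewest decimal places: 8.5692 → 4 decimal places, 7.2 → 1 decimal place; limit is 1.
Rounded to 1 decimal place: 1.4 m.

1.4 m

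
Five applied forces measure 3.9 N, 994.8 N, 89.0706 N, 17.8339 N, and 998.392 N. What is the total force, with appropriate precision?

2104.0 N

3.9 N + 994.8 N + 89.0706 N + 17.8339 N + 998.392 N = 2103.9965 N.
Addition/subtraction keeps the fewest decimal places: 3.9 → 1 decimal place, 994.8 → 1 decimal place, 89.0706 → 4 decimal places, 17.8339 → 4 decimal places, 998.392 → 3 decimal places; limit is 1.
Rounded to 1 decimal place: 2104.0 N.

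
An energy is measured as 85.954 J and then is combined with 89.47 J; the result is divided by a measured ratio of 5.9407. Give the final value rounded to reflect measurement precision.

85.954 J + 89.47 J = 175.424 J; the sum is limited to 2 decimal places (5 s.f.).
Carrying full precision, 175.424 ÷ 5.9407 = 29.529180063… J; 5.9407 has 5 s.f., so the result keeps min(5, 5) = 5 s.f.
Rounded to 5 significant figures: 29.529 J.

29.529 J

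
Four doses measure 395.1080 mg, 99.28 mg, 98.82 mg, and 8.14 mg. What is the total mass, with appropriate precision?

601.35 mg

395.1080 mg + 99.28 mg + 98.82 mg + 8.14 mg = 601.3480 mg.
Addition/subtraction keeps the fewest decimal places: 395.1080 → 4 decimal places, 99.28 → 2 decimal places, 98.82 → 2 decimal places, 8.14 → 2 decimal places; limit is 2.
Rounded to 2 decimal places: 601.35 mg.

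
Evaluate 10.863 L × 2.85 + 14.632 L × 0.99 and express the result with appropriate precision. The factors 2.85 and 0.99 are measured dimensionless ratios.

10.863 × 2.85 = 30.95955 → 31.0 L (3 s.f., last digit at the 10^-1 place).
14.632 × 0.99 = 14.48568 → 14 L (2 s.f., last digit at the 10^0 place).
Sum: 45.44523 L; keep the coarser place, 10^0.
Result: 45 L.

45 L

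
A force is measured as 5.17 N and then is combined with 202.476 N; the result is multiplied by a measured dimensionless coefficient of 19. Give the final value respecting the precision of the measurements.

5.17 N + 202.476 N = 207.646 N; the sum is limited to 2 decimal places (5 s.f.).
Carrying full precision, 207.646 × 19 = 3945.274 N; 19 has 2 s.f., so the result keeps min(5, 2) = 2 s.f.
Rounded to 2 significant figures: 3.9 × 10^3 N.

3.9 × 10^3 N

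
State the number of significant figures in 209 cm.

3

209: zeros between nonzero digits are significant.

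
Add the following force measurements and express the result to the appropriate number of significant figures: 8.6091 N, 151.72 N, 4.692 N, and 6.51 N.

8.6091 N + 151.72 N + 4.692 N + 6.51 N = 171.5311 N.
Addition/subtraction keeps the fewest decimal places: 8.6091 → 4 decimal places, 151.72 → 2 decimal places, 4.692 → 3 decimal places, 6.51 → 2 decimal places; limit is 2.
Rounded to 2 decimal places: 171.53 N.

171.53 N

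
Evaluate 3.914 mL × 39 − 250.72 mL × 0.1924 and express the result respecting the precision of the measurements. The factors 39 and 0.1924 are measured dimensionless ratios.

1.0 × 10^2 mL

3.914 × 39 = 152.646 → 1.5 × 10^2 mL (2 s.f., last digit at the 10^1 place).
250.72 × 0.1924 = 48.238528 → 48.24 mL (4 s.f., last digit at the 10^-2 place).
Difference: 104.407472 mL; keep the coarser place, 10^1.
Result: 1.0 × 10^2 mL.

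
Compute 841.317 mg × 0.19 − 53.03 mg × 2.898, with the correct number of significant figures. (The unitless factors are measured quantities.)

841.317 × 0.19 = 159.85023 → 1.6 × 10^2 mg (2 s.f., last digit at the 10^1 place).
53.03 × 2.898 = 153.68094 → 153.7 mg (4 s.f., last digit at the 10^-1 place).
Difference: 6.16929 mg; keep the coarser place, 10^1.
Result: 1 × 10^1 mg.

1 × 10^1 mg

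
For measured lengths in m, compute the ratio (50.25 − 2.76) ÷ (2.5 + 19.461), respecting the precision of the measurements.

50.25 − 2.76 = 47.49, limited to 2 d.p. → 4 s.f.; 2.5 + 19.461 = 21.961, limited to 1 d.p. → 3 s.f.
Carrying full precision, 47.49 ÷ 21.961 = 2.16246983289…; keep min(4, 3) = 3 s.f.
Rounded to 3 significant figures: 2.16.

2.16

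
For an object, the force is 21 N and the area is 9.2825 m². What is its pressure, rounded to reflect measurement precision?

2.3 Pa

pressure = 21 N ÷ 9.2825 m² = 2.26232157285… Pa.
21 has 2 significant figures; 9.2825 has 5.
Division/multiplication keeps the fewest: 2 significant figures.
Rounded: 2.3 Pa.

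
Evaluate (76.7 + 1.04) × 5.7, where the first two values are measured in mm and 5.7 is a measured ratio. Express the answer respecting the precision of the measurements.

4.4 × 10^2 mm

76.7 mm + 1.04 mm = 77.74 mm; the sum is limited to 1 decimal place (3 s.f.).
Carrying full precision, 77.74 × 5.7 = 443.118 mm; 5.7 has 2 s.f., so the result keeps min(3, 2) = 2 s.f.
Rounded to 2 significant figures: 4.4 × 10^2 mm.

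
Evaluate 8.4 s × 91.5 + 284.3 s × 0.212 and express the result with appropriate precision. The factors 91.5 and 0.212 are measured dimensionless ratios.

8.3 × 10² s

8.4 × 91.5 = 768.6 → 7.7 × 10² s (2 s.f., last digit at the 10^1 place).
284.3 × 0.212 = 60.2716 → 60.3 s (3 s.f., last digit at the 10^-1 place).
Sum: 828.8716 s; keep the coarser place, 10^1.
Result: 8.3 × 10² s.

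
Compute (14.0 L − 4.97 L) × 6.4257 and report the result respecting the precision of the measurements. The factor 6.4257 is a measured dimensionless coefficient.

14.0 L − 4.97 L = 9.03 L; the difference is limited to 1 decimal place (2 s.f.).
Carrying full precision, 9.03 × 6.4257 = 58.024071 L; 6.4257 has 5 s.f., so the result keeps min(2, 5) = 2 s.f.
Rounded to 2 significant figures: 58 L.

58 L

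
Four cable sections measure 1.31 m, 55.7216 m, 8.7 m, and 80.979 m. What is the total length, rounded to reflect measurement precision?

1.31 m + 55.7216 m + 8.7 m + 80.979 m = 146.7106 m.
Addition/subtraction keeps the fewest decimal places: 1.31 → 2 decimal places, 55.7216 → 4 decimal places, 8.7 → 1 decimal place, 80.979 → 3 decimal places; limit is 1.
Rounded to 1 decimal place: 146.7 m.

146.7 m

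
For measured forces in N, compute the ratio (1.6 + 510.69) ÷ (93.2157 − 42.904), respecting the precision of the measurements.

1.6 + 510.69 = 512.29, limited to 1 d.p. → 4 s.f.; 93.2157 − 42.904 = 50.3117, limited to 3 d.p. → 5 s.f.
Carrying full precision, 512.29 ÷ 50.3117 = 10.1823233959…; keep min(4, 5) = 4 s.f.
Rounded to 4 significant figures: 10.18.

10.18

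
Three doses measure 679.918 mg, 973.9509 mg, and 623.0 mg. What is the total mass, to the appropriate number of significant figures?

679.918 mg + 973.9509 mg + 623.0 mg = 2276.8689 mg.
Addition/subtraction keeps the fewest decimal places: 679.918 → 3 decimal places, 973.9509 → 4 decimal places, 623.0 → 1 decimal place; limit is 1.
Rounded to 1 decimal place: 2276.9 mg.

2276.9 mg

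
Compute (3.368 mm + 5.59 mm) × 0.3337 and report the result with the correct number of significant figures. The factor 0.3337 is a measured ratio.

3.368 mm + 5.59 mm = 8.958 mm; the sum is limited to 2 decimal places (3 s.f.).
Carrying full precision, 8.958 × 0.3337 = 2.9892846 mm; 0.3337 has 4 s.f., so the result keeps min(3, 4) = 3 s.f.
Rounded to 3 significant figures: 2.99 mm.

2.99 mm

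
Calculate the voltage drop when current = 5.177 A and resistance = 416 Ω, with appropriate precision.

2.15 × 10^3 V

voltage drop = 5.177 A × 416 Ω = 2153.632 V.
5.177 has 4 significant figures; 416 has 3.
Division/multiplication keeps the fewest: 3 significant figures.
Rounded: 2.15 × 10^3 V.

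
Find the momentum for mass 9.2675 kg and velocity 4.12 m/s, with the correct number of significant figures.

momentum = 9.2675 kg × 4.12 m/s = 38.1821 kg·m/s.
9.2675 has 5 significant figures; 4.12 has 3.
Division/multiplication keeps the fewest: 3 significant figures.
Rounded: 38.2 kg·m/s.

38.2 kg·m/s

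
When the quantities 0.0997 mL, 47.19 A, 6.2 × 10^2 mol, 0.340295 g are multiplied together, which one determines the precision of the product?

6.2 × 10^2 mol

0.0997 mL → 3 s.f.; 47.19 A → 4 s.f.; 6.2 × 10^2 mol → 2 s.f.; 0.340295 g → 6 s.f.
The fewest is 2 significant figures, from 6.2 × 10^2 mol.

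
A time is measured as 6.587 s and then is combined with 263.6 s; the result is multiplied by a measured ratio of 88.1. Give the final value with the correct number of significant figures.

2.38 × 10⁴ s

6.587 s + 263.6 s = 270.187 s; the sum is limited to 1 decimal place (4 s.f.).
Carrying full precision, 270.187 × 88.1 = 23803.4747 s; 88.1 has 3 s.f., so the result keeps min(4, 3) = 3 s.f.
Rounded to 3 significant figures: 2.38 × 10⁴ s.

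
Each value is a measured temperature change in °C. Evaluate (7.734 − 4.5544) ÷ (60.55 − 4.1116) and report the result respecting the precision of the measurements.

7.734 − 4.5544 = 3.1796, limited to 3 d.p. → 4 s.f.; 60.55 − 4.1116 = 56.4384, limited to 2 d.p. → 4 s.f.
Carrying full precision, 3.1796 ÷ 56.4384 = 0.0563375290582…; keep min(4, 4) = 4 s.f.
Rounded to 4 significant figures: 0.05634.

0.05634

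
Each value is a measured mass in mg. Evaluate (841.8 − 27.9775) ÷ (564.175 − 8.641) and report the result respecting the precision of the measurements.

841.8 − 27.9775 = 813.8225, limited to 1 d.p. → 4 s.f.; 564.175 − 8.641 = 555.534, limited to 3 d.p. → 6 s.f.
Carrying full precision, 813.8225 ÷ 555.534 = 1.46493733957…; keep min(4, 6) = 4 s.f.
Rounded to 4 significant figures: 1.465.

1.465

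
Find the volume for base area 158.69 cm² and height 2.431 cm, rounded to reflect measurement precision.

volume = 158.69 cm² × 2.431 cm = 385.77539 cm³.
158.69 has 5 significant figures; 2.431 has 4.
Division/multiplication keeps the fewest: 4 significant figures.
Rounded: 385.8 cm³.

385.8 cm³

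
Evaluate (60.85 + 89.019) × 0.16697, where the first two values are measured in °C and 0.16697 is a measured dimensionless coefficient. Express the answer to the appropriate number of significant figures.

60.85 °C + 89.019 °C = 149.869 °C; the sum is limited to 2 decimal places (5 s.f.).
Carrying full precision, 149.869 × 0.16697 = 25.02362693 °C; 0.16697 has 5 s.f., so the result keeps min(5, 5) = 5 s.f.
Rounded to 5 significant figures: 25.024 °C.

25.024 °C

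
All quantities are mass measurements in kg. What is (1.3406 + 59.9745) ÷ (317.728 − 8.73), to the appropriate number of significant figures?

0.19843

1.3406 + 59.9745 = 61.3151, limited to 4 d.p. → 6 s.f.; 317.728 − 8.73 = 308.998, limited to 2 d.p. → 5 s.f.
Carrying full precision, 61.3151 ÷ 308.998 = 0.198432028686…; keep min(6, 5) = 5 s.f.
Rounded to 5 significant figures: 0.19843.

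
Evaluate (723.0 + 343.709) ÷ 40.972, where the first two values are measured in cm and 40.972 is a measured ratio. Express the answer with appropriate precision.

723.0 cm + 343.709 cm = 1066.709 cm; the sum is limited to 1 decimal place (5 s.f.).
Carrying full precision, 1066.709 ÷ 40.972 = 26.0350727326… cm; 40.972 has 5 s.f., so the result keeps min(5, 5) = 5 s.f.
Rounded to 5 significant figures: 26.035 cm.

26.035 cm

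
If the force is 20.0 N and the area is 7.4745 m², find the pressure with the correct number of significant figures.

pressure = 20.0 N ÷ 7.4745 m² = 2.67576426517… Pa.
20.0 has 3 significant figures; 7.4745 has 5.
Division/multiplication keeps the fewest: 3 significant figures.
Rounded: 2.68 Pa.

2.68 Pa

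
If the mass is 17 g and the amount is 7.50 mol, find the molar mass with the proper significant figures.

molar mass = 17 g ÷ 7.50 mol = 2.26666666667… g/mol.
17 has 2 significant figures; 7.50 has 3.
Division/multiplication keeps the fewest: 2 significant figures.
Rounded: 2.3 g/mol.

2.3 g/mol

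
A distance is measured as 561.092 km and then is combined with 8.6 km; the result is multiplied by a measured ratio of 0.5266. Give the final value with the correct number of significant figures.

300.0 km

561.092 km + 8.6 km = 569.692 km; the sum is limited to 1 decimal place (4 s.f.).
Carrying full precision, 569.692 × 0.5266 = 299.9998072 km; 0.5266 has 4 s.f., so the result keeps min(4, 4) = 4 s.f.
Rounded to 4 significant figures: 300.0 km.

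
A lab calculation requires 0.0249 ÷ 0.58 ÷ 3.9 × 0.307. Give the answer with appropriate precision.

0.0034

0.0249 ÷ 0.58 ÷ 3.9 × 0.307 = 0.00337944297082…
Multiplication/division keeps the fewest significant figures: 0.0249 → 3 s.f., 0.58 → 2 s.f., 3.9 → 2 s.f., 0.307 → 3 s.f.; limit is 2.
Rounded to 2 significant figures: 0.0034.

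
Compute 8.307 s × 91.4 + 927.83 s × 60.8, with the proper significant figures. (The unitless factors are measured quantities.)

5.72 × 10⁴ s

8.307 × 91.4 = 759.2598 → 759 s (3 s.f., last digit at the 10^0 place).
927.83 × 60.8 = 56412.064 → 5.64 × 10⁴ s (3 s.f., last digit at the 10^2 place).
Sum: 57171.3238 s; keep the coarser place, 10^2.
Result: 5.72 × 10⁴ s.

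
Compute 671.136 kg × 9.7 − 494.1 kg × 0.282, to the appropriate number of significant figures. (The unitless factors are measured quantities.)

6.4 × 10³ kg

671.136 × 9.7 = 6510.0192 → 6.5 × 10³ kg (2 s.f., last digit at the 10^2 place).
494.1 × 0.282 = 139.3362 → 139 kg (3 s.f., last digit at the 10^0 place).
Difference: 6370.683 kg; keep the coarser place, 10^2.
Result: 6.4 × 10³ kg.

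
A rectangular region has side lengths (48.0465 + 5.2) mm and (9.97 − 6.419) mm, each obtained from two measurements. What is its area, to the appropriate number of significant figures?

189 mm²

48.0465 + 5.2 = 53.2465, limited to 1 d.p. → 3 s.f.; 9.97 − 6.419 = 3.551, limited to 2 d.p. → 3 s.f.
Carrying full precision, 53.2465 × 3.551 = 189.0783215; keep min(3, 3) = 3 s.f.
Rounded to 3 significant figures: 189 mm².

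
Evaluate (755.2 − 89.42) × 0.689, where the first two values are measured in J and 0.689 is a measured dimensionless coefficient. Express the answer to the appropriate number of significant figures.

459 J

755.2 J − 89.42 J = 665.78 J; the difference is limited to 1 decimal place (4 s.f.).
Carrying full precision, 665.78 × 0.689 = 458.72242 J; 0.689 has 3 s.f., so the result keeps min(4, 3) = 3 s.f.
Rounded to 3 significant figures: 459 J.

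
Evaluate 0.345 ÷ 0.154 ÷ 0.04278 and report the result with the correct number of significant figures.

52.4

0.345 ÷ 0.154 ÷ 0.04278 = 52.3669878509…
Multiplication/division keeps the fewest significant figures: 0.345 → 3 s.f., 0.154 → 3 s.f., 0.04278 → 4 s.f.; limit is 3.
Rounded to 3 significant figures: 52.4.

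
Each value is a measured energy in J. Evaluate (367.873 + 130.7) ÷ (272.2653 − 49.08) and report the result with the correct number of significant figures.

367.873 + 130.7 = 498.573, limited to 1 d.p. → 4 s.f.; 272.2653 − 49.08 = 223.1853, limited to 2 d.p. → 5 s.f.
Carrying full precision, 498.573 ÷ 223.1853 = 2.23389712495…; keep min(4, 5) = 4 s.f.
Rounded to 4 significant figures: 2.234.

2.234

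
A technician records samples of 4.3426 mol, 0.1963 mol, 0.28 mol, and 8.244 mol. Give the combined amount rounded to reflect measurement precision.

4.3426 mol + 0.1963 mol + 0.28 mol + 8.244 mol = 13.0629 mol.
Addition/subtraction keeps the fewest decimal places: 4.3426 → 4 decimal places, 0.1963 → 4 decimal places, 0.28 → 2 decimal places, 8.244 → 3 decimal places; limit is 2.
Rounded to 2 decimal places: 13.06 mol.

13.06 mol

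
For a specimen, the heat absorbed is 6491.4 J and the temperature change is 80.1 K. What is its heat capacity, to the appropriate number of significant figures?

81.0 J/K

heat capacity = 6491.4 J ÷ 80.1 K = 81.0411985019… J/K.
6491.4 has 5 significant figures; 80.1 has 3.
Division/multiplication keeps the fewest: 3 significant figures.
Rounded: 81.0 J/K.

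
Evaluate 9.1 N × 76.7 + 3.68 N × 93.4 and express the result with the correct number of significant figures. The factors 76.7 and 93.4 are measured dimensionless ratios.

1.04 × 10³ N

9.1 × 76.7 = 697.97 → 7.0 × 10² N (2 s.f., last digit at the 10^1 place).
3.68 × 93.4 = 343.712 → 344 N (3 s.f., last digit at the 10^0 place).
Sum: 1041.682 N; keep the coarser place, 10^1.
Result: 1.04 × 10³ N.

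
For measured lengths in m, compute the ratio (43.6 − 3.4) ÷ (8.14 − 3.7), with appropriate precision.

43.6 − 3.4 = 40.2, limited to 1 d.p. → 3 s.f.; 8.14 − 3.7 = 4.44, limited to 1 d.p. → 2 s.f.
Carrying full precision, 40.2 ÷ 4.44 = 9.05405405405…; keep min(3, 2) = 2 s.f.
Rounded to 2 significant figures: 9.1.

9.1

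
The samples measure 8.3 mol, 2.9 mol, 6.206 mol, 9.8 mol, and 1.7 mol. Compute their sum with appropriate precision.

28.9 mol

8.3 mol + 2.9 mol + 6.206 mol + 9.8 mol + 1.7 mol = 28.906 mol.
Addition/subtraction keeps the fewest decimal places: 8.3 → 1 decimal place, 2.9 → 1 decimal place, 6.206 → 3 decimal places, 9.8 → 1 decimal place, 1.7 → 1 decimal place; limit is 1.
Rounded to 1 decimal place: 28.9 mol.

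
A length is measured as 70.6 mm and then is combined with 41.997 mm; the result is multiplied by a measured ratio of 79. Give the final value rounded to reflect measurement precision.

8.9 × 10³ mm

70.6 mm + 41.997 mm = 112.597 mm; the sum is limited to 1 decimal place (4 s.f.).
Carrying full precision, 112.597 × 79 = 8895.163 mm; 79 has 2 s.f., so the result keeps min(4, 2) = 2 s.f.
Rounded to 2 significant figures: 8.9 × 10³ mm.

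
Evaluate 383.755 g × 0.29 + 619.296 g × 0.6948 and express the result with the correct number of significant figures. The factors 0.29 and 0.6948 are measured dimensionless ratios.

5.4 × 10² g

383.755 × 0.29 = 111.28895 → 1.1 × 10² g (2 s.f., last digit at the 10^1 place).
619.296 × 0.6948 = 430.2868608 → 430.3 g (4 s.f., last digit at the 10^-1 place).
Sum: 541.5758108 g; keep the coarser place, 10^1.
Result: 5.4 × 10² g.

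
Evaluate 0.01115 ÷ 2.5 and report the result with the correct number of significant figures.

0.0045

0.01115 ÷ 2.5 = 0.00446
Multiplication/division keeps the fewest significant figures: 0.01115 → 4 s.f., 2.5 → 2 s.f.; limit is 2.
Rounded to 2 significant figures: 0.0045.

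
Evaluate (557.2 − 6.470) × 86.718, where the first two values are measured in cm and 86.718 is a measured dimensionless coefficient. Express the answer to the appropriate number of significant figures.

4.776 × 10^4 cm

557.2 cm − 6.470 cm = 550.730 cm; the difference is limited to 1 decimal place (4 s.f.).
Carrying full precision, 550.730 × 86.718 = 47758.20414 cm; 86.718 has 5 s.f., so the result keeps min(4, 5) = 4 s.f.
Rounded to 4 significant figures: 4.776 × 10^4 cm.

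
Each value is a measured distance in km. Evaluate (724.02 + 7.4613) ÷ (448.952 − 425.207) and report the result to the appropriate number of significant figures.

30.806

724.02 + 7.4613 = 731.4813, limited to 2 d.p. → 5 s.f.; 448.952 − 425.207 = 23.745, limited to 3 d.p. → 5 s.f.
Carrying full precision, 731.4813 ÷ 23.745 = 30.8056980417…; keep min(5, 5) = 5 s.f.
Rounded to 5 significant figures: 30.806.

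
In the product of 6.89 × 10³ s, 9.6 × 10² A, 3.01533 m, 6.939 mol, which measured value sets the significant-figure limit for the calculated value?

6.89 × 10³ s → 3 s.f.; 9.6 × 10² A → 2 s.f.; 3.01533 m → 6 s.f.; 6.939 mol → 4 s.f.
The fewest is 2 significant figures, from 9.6 × 10² A.

9.6 × 10² A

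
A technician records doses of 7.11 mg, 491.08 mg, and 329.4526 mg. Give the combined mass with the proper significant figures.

827.64 mg

7.11 mg + 491.08 mg + 329.4526 mg = 827.6426 mg.
Addition/subtraction keeps the fewest decimal places: 7.11 → 2 decimal places, 491.08 → 2 decimal places, 329.4526 → 4 decimal places; limit is 2.
Rounded to 2 decimal places: 827.64 mg.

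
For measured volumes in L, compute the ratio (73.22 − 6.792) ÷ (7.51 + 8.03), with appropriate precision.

73.22 − 6.792 = 66.428, limited to 2 d.p. → 4 s.f.; 7.51 + 8.03 = 15.54, limited to 2 d.p. → 4 s.f.
Carrying full precision, 66.428 ÷ 15.54 = 4.27464607465…; keep min(4, 4) = 4 s.f.
Rounded to 4 significant figures: 4.275.

4.275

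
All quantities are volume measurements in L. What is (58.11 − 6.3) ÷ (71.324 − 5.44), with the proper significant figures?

58.11 − 6.3 = 51.81, limited to 1 d.p. → 3 s.f.; 71.324 − 5.44 = 65.884, limited to 2 d.p. → 4 s.f.
Carrying full precision, 51.81 ÷ 65.884 = 0.786382126161…; keep min(3, 4) = 3 s.f.
Rounded to 3 significant figures: 0.786.

0.786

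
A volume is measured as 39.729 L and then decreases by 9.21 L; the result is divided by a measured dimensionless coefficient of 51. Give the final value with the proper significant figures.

0.60 L

39.729 L − 9.21 L = 30.519 L; the difference is limited to 2 decimal places (4 s.f.).
Carrying full precision, 30.519 ÷ 51 = 0.598411764706… L; 51 has 2 s.f., so the result keeps min(4, 2) = 2 s.f.
Rounded to 2 significant figures: 0.60 L.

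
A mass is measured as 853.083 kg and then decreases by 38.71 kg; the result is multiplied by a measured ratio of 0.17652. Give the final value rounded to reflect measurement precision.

143.75 kg

853.083 kg − 38.71 kg = 814.373 kg; the difference is limited to 2 decimal places (5 s.f.).
Carrying full precision, 814.373 × 0.17652 = 143.75312196 kg; 0.17652 has 5 s.f., so the result keeps min(5, 5) = 5 s.f.
Rounded to 5 significant figures: 143.75 kg.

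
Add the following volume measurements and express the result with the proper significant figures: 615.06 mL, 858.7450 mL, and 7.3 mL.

615.06 mL + 858.7450 mL + 7.3 mL = 1481.1050 mL.
Addition/subtraction keeps the fewest decimal places: 615.06 → 2 decimal places, 858.7450 → 4 decimal places, 7.3 → 1 decimal place; limit is 1.
Rounded to 1 decimal place: 1481.1 mL.

1481.1 mL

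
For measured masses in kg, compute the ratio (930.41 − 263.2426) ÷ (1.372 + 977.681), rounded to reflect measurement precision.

0.68144

930.41 − 263.2426 = 667.1674, limited to 2 d.p. → 5 s.f.; 1.372 + 977.681 = 979.053, limited to 3 d.p. → 6 s.f.
Carrying full precision, 667.1674 ÷ 979.053 = 0.681441556279…; keep min(5, 6) = 5 s.f.
Rounded to 5 significant figures: 0.68144.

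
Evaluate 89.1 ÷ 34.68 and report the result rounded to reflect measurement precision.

2.57

89.1 ÷ 34.68 = 2.56920415225…
Multiplication/division keeps the fewest significant figures: 89.1 → 3 s.f., 34.68 → 4 s.f.; limit is 3.
Rounded to 3 significant figures: 2.57.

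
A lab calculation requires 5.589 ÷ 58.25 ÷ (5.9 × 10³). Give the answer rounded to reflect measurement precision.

5.589 ÷ 58.25 ÷ (5.9 × 10³) = 0.0000162624572634…
Multiplication/division keeps the fewest significant figures: 5.589 → 4 s.f., 58.25 → 4 s.f., 5.9 × 10³ → 2 s.f.; limit is 2.
Rounded to 2 significant figures: 1.6 × 10⁻⁵.

1.6 × 10⁻⁵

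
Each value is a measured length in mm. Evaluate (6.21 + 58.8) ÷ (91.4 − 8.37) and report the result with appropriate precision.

6.21 + 58.8 = 65.01, limited to 1 d.p. → 3 s.f.; 91.4 − 8.37 = 83.03, limited to 1 d.p. → 3 s.f.
Carrying full precision, 65.01 ÷ 83.03 = 0.782970010839…; keep min(3, 3) = 3 s.f.
Rounded to 3 significant figures: 0.783.

0.783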